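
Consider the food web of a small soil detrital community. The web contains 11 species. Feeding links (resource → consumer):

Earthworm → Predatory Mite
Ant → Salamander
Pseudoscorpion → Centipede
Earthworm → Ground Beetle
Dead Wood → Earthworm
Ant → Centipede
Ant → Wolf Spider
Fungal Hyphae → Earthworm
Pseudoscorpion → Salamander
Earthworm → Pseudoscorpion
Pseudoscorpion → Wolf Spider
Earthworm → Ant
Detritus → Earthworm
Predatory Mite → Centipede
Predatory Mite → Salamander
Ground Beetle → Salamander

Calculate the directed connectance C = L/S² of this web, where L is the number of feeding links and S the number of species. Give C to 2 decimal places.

C = 0.13

The web has S = 11 species and L = 16 feeding links.
C = L / S² = 16 / 121 = 0.1322 ≈ 0.13.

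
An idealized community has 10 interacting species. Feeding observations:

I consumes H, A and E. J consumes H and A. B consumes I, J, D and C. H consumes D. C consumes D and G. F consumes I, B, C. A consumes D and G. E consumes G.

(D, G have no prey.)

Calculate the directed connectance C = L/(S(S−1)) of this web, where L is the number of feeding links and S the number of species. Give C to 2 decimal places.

C = 0.20

The web has S = 10 species and L = 18 feeding links.
C = L / (S(S−1)) = 18 / 90 = 0.2000 ≈ 0.20.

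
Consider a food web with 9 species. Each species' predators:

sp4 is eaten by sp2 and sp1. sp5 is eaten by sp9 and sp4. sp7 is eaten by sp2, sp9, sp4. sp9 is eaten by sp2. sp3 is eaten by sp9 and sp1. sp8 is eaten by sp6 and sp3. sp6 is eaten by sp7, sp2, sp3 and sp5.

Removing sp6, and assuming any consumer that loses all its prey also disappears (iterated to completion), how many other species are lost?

3

Remove sp6.
Round 1: sp5 (all prey gone), sp7 (all prey gone) → extinct.
Round 2: sp4 (all prey gone) → extinct.
No further losses. Total secondary extinctions: 3.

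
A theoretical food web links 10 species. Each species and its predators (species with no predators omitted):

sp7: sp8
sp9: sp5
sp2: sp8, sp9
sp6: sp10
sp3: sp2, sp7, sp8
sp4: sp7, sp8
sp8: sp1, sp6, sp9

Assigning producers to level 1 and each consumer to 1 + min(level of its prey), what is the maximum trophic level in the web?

Producers (level 1): sp3, sp4.
Following each consumer down to its lowest-level prey: sp3 → sp8 → sp6 → sp10 (levels 1 through 4).
All prey of sp10 (sp6 3) are at level 3 or above, so sp10 is at level 1 + 3 = 4.
Every consumer has at least one prey at level 3 or below, so none exceeds level 4.

4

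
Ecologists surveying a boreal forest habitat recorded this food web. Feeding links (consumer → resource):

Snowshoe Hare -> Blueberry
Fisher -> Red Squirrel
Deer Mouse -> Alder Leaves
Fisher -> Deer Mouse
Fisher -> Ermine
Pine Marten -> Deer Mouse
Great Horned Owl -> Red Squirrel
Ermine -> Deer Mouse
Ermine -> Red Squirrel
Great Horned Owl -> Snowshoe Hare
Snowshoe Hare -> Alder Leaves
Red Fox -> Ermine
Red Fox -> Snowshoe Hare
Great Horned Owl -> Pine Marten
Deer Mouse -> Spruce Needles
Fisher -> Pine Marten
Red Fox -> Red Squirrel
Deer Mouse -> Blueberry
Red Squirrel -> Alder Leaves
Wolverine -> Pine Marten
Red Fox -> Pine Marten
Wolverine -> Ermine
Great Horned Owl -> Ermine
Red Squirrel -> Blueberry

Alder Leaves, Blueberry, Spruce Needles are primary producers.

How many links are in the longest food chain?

One longest chain: Alder Leaves → Deer Mouse → Pine Marten → Red Fox.
It has 4 species and 3 links.

3 links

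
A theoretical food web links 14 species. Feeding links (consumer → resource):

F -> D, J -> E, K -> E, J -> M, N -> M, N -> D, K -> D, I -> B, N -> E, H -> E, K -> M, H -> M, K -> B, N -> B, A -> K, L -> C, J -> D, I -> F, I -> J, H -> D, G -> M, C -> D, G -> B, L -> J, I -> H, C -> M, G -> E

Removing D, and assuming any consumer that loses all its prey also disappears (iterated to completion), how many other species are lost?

1

Remove D.
Round 1: F (all prey gone) → extinct.
No further losses. Total secondary extinctions: 1.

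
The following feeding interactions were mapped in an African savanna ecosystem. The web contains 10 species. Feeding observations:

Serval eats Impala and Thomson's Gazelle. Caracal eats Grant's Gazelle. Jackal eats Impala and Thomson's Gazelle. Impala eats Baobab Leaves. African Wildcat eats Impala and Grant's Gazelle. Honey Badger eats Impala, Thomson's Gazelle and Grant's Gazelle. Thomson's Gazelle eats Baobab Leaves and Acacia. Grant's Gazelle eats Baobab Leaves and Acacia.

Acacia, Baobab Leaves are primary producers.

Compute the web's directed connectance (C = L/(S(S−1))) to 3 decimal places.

The web has S = 10 species and L = 15 feeding links.
C = L / (S(S−1)) = 15 / 90 = 0.1667 ≈ 0.167.

C = 0.167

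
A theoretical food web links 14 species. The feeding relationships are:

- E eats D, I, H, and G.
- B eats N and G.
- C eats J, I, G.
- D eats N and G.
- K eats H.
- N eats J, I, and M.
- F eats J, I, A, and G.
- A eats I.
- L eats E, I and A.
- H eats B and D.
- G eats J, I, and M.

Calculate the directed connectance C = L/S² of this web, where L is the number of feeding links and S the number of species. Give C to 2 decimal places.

C = 0.14

The web has S = 14 species and L = 28 feeding links.
C = L / S² = 28 / 196 = 0.1429 ≈ 0.14.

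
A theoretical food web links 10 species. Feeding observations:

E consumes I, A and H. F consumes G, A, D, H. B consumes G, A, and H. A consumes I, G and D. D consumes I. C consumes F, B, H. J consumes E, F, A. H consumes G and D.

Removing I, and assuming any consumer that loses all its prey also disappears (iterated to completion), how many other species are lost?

Remove I.
Round 1: D (all prey gone) → extinct.
No further losses. Total secondary extinctions: 1.

1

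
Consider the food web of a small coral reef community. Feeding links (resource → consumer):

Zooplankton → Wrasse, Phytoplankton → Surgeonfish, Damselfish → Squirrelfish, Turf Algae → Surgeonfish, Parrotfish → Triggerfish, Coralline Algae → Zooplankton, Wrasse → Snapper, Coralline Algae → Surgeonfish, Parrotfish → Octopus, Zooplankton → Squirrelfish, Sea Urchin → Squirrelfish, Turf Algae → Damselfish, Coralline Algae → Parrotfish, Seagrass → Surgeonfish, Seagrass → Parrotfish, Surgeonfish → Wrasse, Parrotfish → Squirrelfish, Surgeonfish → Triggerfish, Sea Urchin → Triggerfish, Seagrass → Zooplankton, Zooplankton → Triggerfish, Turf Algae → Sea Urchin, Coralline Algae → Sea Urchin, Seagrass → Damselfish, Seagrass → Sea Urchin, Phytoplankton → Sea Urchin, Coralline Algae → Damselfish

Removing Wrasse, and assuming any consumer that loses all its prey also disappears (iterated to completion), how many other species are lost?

1

Remove Wrasse.
Round 1: Snapper (all prey gone) → extinct.
No further losses. Total secondary extinctions: 1.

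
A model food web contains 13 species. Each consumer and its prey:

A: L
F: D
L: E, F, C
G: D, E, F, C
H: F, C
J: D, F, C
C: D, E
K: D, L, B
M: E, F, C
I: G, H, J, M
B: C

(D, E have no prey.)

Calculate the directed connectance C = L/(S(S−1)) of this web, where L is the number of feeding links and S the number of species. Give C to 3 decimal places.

The web has S = 13 species and L = 27 feeding links.
C = L / (S(S−1)) = 27 / 156 = 0.1731 ≈ 0.173.

C = 0.173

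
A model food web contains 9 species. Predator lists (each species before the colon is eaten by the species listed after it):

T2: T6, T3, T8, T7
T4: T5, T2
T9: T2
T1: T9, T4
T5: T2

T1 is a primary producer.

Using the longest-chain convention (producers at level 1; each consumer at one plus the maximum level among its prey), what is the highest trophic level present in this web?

5

Producers (level 1): T1.
T1 → T4 → T5 → T2 → T6 gives T6 level 5.
No species has a prey at level 5, so no species reaches level 6.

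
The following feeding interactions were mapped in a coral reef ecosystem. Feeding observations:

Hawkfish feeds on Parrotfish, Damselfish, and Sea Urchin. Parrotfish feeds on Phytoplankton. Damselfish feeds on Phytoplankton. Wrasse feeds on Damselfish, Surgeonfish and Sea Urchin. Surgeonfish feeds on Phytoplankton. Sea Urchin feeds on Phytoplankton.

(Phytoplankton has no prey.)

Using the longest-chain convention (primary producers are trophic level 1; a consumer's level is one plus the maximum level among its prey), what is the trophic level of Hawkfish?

Phytoplankton is a producer → level 1.
Sea Urchin eats Phytoplankton → level 2.
Hawkfish eats Sea Urchin (level 2); other prey at levels: Damselfish 2, Parrotfish 2 → level 3.

Trophic level 3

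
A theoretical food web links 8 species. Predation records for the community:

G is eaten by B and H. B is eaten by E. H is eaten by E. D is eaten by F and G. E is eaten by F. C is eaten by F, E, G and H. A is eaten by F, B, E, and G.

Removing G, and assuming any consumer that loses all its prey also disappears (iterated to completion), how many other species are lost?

0

Remove G.
Every predator of it retains at least one other prey: H still has C; B still has A.
No consumer loses all prey, so no secondary extinctions occur.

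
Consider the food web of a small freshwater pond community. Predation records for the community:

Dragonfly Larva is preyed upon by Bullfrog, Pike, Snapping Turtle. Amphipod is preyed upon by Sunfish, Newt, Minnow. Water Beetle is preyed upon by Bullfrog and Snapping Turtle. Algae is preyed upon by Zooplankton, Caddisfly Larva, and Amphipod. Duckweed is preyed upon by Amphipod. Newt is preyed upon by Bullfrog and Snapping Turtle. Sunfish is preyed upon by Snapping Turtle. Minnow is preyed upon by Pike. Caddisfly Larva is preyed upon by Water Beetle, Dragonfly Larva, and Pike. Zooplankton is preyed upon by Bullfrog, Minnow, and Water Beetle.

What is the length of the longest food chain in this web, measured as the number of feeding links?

One longest chain: Algae → Caddisfly Larva → Water Beetle → Bullfrog.
It has 4 species and 3 links.

3 links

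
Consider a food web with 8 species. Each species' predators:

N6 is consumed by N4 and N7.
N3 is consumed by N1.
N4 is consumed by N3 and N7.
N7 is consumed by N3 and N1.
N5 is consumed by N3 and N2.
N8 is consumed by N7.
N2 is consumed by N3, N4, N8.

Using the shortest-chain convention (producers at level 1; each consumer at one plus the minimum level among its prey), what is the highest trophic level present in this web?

Producers (level 1): N6, N5.
Following each consumer down to its lowest-level prey: N5 → N2 → N8 (levels 1 through 3).
All prey of N8 (N2 2) are at level 2 or above, so N8 is at level 1 + 2 = 3.
Every consumer has at least one prey at level 2 or below, so none exceeds level 3.

3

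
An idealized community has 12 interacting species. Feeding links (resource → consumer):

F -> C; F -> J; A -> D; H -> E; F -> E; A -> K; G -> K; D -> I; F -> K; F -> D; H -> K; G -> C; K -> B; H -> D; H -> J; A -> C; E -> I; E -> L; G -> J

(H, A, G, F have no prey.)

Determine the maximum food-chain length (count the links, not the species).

One longest chain: H → E → I.
It has 3 species and 2 links.

2 links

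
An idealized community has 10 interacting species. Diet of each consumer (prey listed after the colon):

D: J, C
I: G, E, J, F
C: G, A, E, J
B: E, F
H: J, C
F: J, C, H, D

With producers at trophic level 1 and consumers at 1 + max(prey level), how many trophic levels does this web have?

Producers (level 1): G, A, E, J.
G → C → H → F → I gives I level 5.
No species has a prey at level 5, so no species reaches level 6.

5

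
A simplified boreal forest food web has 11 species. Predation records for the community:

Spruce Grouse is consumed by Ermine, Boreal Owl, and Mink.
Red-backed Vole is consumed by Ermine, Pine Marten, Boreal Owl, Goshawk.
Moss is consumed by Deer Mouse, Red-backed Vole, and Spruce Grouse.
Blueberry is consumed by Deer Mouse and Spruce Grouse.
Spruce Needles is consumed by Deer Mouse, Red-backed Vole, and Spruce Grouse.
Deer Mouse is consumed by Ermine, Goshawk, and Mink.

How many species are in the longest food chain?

One longest chain: Spruce Needles → Deer Mouse → Goshawk.
It has 3 species and 2 links.

3 species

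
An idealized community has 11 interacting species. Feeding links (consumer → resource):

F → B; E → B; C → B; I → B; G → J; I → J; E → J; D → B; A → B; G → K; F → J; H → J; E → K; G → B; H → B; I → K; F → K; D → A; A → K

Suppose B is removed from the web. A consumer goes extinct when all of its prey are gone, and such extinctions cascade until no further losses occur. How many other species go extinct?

1

Remove B.
Round 1: C (all prey gone) → extinct.
No further losses. Total secondary extinctions: 1.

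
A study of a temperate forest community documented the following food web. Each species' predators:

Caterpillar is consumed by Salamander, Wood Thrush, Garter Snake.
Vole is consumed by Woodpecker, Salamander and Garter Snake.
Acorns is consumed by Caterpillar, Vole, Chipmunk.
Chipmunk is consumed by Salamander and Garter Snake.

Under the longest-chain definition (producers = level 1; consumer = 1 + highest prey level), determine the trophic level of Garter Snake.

Trophic level 3

Acorns is a producer → level 1.
Vole eats Acorns → level 2.
Garter Snake eats Vole (level 2); other prey at levels: Caterpillar 2, Chipmunk 2 → level 3.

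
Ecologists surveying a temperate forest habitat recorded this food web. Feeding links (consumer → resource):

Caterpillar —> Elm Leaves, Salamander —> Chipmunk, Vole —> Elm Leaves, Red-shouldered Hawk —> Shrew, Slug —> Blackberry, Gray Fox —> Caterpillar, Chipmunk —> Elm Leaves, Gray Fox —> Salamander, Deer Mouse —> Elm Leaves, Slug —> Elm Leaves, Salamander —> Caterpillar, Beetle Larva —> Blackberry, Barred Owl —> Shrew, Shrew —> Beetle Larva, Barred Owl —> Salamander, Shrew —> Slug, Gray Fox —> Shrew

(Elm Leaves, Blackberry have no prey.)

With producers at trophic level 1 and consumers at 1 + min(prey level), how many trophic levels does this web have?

4

Producers (level 1): Elm Leaves, Blackberry.
Following each consumer down to its lowest-level prey: Elm Leaves → Slug → Shrew → Red-shouldered Hawk (levels 1 through 4).
All prey of Red-shouldered Hawk (Shrew 3) are at level 3 or above, so Red-shouldered Hawk is at level 1 + 3 = 4.
Every consumer has at least one prey at level 3 or below, so none exceeds level 4.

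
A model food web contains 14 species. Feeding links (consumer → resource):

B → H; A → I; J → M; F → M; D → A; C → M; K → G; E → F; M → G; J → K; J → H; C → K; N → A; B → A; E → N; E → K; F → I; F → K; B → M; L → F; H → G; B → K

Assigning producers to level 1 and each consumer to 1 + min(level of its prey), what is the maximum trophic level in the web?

3

Producers (level 1): I, G.
Following each consumer down to its lowest-level prey: I → A → D (levels 1 through 3).
All prey of D (A 2) are at level 2 or above, so D is at level 1 + 2 = 3.
Every consumer has at least one prey at level 2 or below, so none exceeds level 3.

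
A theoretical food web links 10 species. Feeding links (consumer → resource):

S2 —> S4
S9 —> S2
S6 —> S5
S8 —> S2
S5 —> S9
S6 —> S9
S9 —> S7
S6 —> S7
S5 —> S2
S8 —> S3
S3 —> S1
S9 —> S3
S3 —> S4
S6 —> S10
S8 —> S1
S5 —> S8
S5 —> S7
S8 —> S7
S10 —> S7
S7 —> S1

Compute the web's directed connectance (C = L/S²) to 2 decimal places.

C = 0.20

The web has S = 10 species and L = 20 feeding links.
C = L / S² = 20 / 100 = 0.2000 ≈ 0.20.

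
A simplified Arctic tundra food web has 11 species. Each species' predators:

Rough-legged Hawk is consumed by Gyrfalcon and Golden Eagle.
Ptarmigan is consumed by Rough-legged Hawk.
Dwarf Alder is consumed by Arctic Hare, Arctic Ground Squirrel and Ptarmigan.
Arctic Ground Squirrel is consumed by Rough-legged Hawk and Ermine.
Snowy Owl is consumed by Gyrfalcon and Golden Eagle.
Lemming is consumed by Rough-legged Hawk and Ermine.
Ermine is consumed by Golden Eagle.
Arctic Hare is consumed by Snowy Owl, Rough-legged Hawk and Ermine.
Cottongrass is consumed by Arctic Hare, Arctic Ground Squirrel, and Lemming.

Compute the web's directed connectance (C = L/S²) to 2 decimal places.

C = 0.16

The web has S = 11 species and L = 19 feeding links.
C = L / S² = 19 / 121 = 0.1570 ≈ 0.16.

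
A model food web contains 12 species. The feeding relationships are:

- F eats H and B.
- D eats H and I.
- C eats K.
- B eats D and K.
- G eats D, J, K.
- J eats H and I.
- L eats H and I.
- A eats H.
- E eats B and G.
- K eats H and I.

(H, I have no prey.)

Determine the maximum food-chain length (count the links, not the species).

One longest chain: H → J → G → E.
It has 4 species and 3 links.

3 links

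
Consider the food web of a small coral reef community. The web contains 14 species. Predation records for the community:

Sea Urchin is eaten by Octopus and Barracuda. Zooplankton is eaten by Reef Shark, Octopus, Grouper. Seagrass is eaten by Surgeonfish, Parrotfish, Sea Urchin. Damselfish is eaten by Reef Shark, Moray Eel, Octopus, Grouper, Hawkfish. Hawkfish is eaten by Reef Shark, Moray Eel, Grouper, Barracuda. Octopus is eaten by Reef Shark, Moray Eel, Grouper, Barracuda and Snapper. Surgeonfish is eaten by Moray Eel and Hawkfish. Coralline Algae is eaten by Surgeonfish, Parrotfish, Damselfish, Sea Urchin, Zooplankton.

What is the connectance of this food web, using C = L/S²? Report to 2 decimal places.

C = 0.15

The web has S = 14 species and L = 29 feeding links.
C = L / S² = 29 / 196 = 0.1480 ≈ 0.15.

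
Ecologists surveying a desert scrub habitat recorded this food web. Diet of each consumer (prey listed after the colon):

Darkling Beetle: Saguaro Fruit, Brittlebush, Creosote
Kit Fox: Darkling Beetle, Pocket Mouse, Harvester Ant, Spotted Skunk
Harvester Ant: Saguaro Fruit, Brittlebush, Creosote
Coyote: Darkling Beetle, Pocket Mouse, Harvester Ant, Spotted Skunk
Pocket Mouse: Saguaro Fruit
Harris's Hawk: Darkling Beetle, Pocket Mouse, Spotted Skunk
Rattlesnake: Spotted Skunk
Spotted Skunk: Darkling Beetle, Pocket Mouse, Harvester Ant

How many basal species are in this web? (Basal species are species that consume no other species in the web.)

Basal species (no prey listed): Saguaro Fruit, Brittlebush, Creosote.
Count: 3.

3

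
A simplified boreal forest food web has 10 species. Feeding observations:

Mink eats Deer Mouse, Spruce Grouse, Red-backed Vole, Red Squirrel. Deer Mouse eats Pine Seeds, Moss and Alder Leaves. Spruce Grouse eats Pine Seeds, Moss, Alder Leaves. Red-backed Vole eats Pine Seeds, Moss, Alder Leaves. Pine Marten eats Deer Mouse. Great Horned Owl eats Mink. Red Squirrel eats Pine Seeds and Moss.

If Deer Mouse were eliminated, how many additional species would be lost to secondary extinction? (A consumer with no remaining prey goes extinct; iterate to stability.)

Remove Deer Mouse.
Round 1: Pine Marten (all prey gone) → extinct.
No further losses. Total secondary extinctions: 1.

1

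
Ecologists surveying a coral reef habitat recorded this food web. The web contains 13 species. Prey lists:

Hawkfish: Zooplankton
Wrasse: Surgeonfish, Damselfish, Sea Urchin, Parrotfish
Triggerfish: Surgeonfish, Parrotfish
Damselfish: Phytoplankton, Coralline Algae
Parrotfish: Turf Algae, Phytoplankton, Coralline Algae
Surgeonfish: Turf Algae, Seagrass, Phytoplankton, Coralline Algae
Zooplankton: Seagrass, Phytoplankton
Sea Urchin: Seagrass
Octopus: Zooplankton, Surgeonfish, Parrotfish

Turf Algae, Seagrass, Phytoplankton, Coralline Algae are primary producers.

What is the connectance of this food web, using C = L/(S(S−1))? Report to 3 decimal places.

The web has S = 13 species and L = 22 feeding links.
C = L / (S(S−1)) = 22 / 156 = 0.1410 ≈ 0.141.

C = 0.141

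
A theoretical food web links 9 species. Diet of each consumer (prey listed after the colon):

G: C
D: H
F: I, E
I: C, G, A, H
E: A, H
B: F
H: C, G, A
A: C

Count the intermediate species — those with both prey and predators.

6

Intermediate species (has both prey and predators): G, A, H, I, E, F.
Count: 6.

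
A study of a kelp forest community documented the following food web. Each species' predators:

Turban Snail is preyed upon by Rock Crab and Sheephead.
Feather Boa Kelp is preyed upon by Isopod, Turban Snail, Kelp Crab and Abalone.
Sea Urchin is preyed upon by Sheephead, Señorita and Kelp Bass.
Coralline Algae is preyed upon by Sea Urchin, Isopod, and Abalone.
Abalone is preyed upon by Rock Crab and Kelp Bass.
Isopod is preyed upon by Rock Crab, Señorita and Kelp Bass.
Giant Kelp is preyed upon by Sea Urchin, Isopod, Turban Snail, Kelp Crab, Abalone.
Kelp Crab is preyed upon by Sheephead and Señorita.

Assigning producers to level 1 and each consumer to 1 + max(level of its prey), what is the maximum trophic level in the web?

3

Producers (level 1): Giant Kelp, Coralline Algae, Feather Boa Kelp.
Giant Kelp → Isopod → Señorita gives Señorita level 3.
No species has a prey at level 3, so no species reaches level 4.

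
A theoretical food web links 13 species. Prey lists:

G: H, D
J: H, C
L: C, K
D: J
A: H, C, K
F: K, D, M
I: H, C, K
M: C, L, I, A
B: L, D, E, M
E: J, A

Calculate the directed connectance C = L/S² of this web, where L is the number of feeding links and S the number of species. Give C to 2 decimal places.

C = 0.15

The web has S = 13 species and L = 26 feeding links.
C = L / S² = 26 / 169 = 0.1538 ≈ 0.15.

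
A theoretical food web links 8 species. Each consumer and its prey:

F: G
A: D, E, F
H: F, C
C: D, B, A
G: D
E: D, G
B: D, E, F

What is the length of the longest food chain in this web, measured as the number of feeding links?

One longest chain: D → G → E → B → C → H.
It has 6 species and 5 links.

5 links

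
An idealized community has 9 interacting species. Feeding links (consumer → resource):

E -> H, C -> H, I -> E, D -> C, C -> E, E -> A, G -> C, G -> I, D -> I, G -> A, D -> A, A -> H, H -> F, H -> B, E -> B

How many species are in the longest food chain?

One longest chain: B → H → A → E → I → D.
It has 6 species and 5 links.

6 species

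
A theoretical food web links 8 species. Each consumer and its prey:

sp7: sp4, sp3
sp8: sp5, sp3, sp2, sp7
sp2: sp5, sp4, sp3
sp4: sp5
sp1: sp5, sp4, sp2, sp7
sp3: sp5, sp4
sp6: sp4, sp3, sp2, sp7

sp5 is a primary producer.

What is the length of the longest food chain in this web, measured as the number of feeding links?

One longest chain: sp5 → sp4 → sp3 → sp2 → sp6.
It has 5 species and 4 links.

4 links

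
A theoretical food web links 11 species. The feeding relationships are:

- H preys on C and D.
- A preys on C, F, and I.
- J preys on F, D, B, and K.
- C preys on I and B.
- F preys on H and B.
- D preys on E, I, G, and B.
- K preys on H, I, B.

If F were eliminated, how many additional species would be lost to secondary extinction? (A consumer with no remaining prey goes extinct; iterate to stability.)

0

Remove F.
Every predator of it retains at least one other prey: A still has I, C; J still has B, D, K.
No consumer loses all prey, so no secondary extinctions occur.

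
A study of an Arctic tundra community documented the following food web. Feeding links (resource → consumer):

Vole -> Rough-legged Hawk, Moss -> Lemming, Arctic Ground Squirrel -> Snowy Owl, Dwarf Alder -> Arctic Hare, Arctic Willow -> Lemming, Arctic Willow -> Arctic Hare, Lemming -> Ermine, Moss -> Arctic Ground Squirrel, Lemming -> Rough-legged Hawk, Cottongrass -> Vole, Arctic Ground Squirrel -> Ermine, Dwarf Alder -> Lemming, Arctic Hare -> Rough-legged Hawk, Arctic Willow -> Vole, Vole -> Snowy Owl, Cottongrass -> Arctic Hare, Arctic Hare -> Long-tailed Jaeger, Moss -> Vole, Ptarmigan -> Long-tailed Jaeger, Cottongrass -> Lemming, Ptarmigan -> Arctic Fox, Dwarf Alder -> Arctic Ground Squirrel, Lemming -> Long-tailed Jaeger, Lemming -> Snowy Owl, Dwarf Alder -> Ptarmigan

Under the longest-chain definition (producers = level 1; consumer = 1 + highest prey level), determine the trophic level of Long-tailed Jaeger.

Moss is a producer → level 1.
Lemming eats Moss (level 1); other prey at levels: Cottongrass 1, Dwarf Alder 1, Arctic Willow 1 → level 2.
Long-tailed Jaeger eats Lemming (level 2); other prey at levels: Ptarmigan 2, Arctic Hare 2 → level 3.

Trophic level 3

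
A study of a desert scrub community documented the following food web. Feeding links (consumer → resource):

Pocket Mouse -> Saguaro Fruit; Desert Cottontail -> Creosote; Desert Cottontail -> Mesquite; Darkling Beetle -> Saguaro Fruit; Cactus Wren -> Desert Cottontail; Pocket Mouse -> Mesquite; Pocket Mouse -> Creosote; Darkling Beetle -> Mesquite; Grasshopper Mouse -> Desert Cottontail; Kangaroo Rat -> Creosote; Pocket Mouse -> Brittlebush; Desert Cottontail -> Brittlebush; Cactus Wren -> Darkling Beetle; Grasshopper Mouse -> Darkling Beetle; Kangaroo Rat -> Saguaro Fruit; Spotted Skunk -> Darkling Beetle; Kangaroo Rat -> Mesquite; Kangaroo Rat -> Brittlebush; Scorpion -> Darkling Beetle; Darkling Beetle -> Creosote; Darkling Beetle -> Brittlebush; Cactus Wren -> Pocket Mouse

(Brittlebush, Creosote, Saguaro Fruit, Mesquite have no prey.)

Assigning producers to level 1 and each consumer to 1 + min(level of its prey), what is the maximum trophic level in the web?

3

Producers (level 1): Brittlebush, Creosote, Saguaro Fruit, Mesquite.
Following each consumer down to its lowest-level prey: Brittlebush → Darkling Beetle → Spotted Skunk (levels 1 through 3).
All prey of Spotted Skunk (Darkling Beetle 2) are at level 2 or above, so Spotted Skunk is at level 1 + 2 = 3.
Every consumer has at least one prey at level 2 or below, so none exceeds level 3.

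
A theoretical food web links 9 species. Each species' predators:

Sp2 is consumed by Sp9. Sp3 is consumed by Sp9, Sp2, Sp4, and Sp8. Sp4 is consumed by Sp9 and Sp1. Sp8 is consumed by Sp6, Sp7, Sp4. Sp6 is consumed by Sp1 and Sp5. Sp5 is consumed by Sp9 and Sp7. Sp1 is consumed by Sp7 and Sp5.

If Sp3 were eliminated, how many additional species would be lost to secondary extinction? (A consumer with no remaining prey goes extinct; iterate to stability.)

Remove Sp3.
Round 1: Sp2 (all prey gone), Sp8 (all prey gone) → extinct.
Round 2: Sp6 (all prey gone), Sp4 (all prey gone) → extinct.
Round 3: Sp1 (all prey gone) → extinct.
Round 4: Sp5 (all prey gone) → extinct.
Round 5: Sp9 (all prey gone), Sp7 (all prey gone) → extinct.
No further losses. Total secondary extinctions: 8.

8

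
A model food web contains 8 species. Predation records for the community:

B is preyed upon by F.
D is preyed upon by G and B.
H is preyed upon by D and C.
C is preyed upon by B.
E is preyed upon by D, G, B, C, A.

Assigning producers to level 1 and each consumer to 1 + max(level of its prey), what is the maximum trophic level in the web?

Producers (level 1): H, E.
H → C → B → F gives F level 4.
No species has a prey at level 4, so no species reaches level 5.

4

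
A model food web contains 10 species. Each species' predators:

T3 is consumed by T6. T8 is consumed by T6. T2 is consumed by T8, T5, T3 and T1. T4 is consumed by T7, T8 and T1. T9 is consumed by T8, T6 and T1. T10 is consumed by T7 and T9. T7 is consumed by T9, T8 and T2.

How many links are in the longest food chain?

One longest chain: T4 → T7 → T2 → T3 → T6.
It has 5 species and 4 links.

4 links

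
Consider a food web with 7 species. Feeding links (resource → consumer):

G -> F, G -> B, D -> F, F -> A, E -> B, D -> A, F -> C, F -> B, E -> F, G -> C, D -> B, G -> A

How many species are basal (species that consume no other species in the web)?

3

Basal species (no prey listed): G, E, D.
Count: 3.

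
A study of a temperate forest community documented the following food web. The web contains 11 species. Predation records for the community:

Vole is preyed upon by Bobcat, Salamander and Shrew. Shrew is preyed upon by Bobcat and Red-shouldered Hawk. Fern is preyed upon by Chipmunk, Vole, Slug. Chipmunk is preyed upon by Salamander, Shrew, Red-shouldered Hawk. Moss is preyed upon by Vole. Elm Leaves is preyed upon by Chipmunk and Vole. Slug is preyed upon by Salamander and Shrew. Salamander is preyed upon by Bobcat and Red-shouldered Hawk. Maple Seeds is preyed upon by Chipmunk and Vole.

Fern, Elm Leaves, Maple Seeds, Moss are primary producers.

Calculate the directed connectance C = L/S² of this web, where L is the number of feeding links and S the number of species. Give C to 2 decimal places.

The web has S = 11 species and L = 20 feeding links.
C = L / S² = 20 / 121 = 0.1653 ≈ 0.17.

C = 0.17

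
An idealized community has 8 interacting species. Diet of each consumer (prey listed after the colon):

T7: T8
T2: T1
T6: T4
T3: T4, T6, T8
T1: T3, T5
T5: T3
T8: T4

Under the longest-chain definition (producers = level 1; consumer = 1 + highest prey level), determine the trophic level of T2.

T4 is a producer → level 1.
T6 eats T4 → level 2.
T3 eats T6 (level 2); other prey at levels: T4 1, T8 2 → level 3.
T5 eats T3 → level 4.
T1 eats T5 (level 4); other prey at levels: T3 3 → level 5.
T2 eats T1 → level 6.

Trophic level 6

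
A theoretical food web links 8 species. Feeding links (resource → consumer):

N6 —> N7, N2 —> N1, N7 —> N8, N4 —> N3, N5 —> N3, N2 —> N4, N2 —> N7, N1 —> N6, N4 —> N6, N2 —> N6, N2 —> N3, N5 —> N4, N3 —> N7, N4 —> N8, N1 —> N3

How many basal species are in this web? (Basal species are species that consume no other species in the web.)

2

Basal species (no prey listed): N5, N2.
Count: 2.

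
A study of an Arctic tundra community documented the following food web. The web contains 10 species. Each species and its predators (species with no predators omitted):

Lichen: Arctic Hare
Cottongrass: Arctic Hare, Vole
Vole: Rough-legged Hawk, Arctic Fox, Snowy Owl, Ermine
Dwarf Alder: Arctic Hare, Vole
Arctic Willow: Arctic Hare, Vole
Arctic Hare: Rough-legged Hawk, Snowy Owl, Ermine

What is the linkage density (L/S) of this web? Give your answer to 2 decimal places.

L/S = 1.40

There are L = 14 links among S = 10 species.
L/S = 14/10 = 1.4000 ≈ 1.40.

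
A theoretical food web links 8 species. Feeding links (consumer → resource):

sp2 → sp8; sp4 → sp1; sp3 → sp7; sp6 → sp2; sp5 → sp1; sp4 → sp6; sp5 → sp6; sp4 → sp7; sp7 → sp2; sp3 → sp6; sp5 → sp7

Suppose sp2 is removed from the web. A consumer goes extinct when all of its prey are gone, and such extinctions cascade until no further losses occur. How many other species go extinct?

3

Remove sp2.
Round 1: sp6 (all prey gone), sp7 (all prey gone) → extinct.
Round 2: sp3 (all prey gone) → extinct.
No further losses. Total secondary extinctions: 3.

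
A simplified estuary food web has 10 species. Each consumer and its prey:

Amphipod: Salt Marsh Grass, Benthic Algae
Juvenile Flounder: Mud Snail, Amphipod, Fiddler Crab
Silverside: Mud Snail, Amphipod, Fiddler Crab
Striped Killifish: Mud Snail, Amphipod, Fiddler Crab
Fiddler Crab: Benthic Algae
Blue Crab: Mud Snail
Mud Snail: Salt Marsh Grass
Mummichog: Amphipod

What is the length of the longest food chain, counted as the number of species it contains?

One longest chain: Salt Marsh Grass → Mud Snail → Juvenile Flounder.
It has 3 species and 2 links.

3 species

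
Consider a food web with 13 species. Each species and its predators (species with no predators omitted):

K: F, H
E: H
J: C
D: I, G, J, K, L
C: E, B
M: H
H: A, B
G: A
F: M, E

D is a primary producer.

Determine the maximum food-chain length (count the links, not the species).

One longest chain: D → K → F → M → H → A.
It has 6 species and 5 links.

5 links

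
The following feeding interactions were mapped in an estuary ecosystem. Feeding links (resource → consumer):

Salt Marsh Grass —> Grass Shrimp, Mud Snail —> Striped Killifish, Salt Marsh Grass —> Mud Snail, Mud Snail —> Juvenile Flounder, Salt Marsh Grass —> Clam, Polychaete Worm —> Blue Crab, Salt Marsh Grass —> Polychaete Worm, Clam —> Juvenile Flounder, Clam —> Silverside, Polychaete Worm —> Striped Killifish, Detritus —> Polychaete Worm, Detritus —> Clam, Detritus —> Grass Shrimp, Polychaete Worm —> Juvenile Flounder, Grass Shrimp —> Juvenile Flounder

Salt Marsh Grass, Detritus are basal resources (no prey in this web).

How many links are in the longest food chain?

2 links

One longest chain: Salt Marsh Grass → Polychaete Worm → Striped Killifish.
It has 3 species and 2 links.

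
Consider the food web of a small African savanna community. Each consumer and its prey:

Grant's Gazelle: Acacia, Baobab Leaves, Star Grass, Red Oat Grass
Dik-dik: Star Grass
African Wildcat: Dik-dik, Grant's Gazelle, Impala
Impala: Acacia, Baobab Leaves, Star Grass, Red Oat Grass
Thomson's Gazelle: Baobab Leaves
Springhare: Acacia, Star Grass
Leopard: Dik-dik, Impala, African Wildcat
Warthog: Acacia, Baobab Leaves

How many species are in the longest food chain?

One longest chain: Acacia → Impala → African Wildcat → Leopard.
It has 4 species and 3 links.

4 species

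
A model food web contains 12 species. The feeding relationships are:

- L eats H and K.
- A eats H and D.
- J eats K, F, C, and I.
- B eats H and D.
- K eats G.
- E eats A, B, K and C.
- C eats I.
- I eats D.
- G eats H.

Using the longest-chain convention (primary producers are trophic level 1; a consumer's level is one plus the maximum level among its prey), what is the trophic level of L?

H is a producer → level 1.
G eats H → level 2.
K eats G → level 3.
L eats K (level 3); other prey at levels: H 1 → level 4.

Trophic level 4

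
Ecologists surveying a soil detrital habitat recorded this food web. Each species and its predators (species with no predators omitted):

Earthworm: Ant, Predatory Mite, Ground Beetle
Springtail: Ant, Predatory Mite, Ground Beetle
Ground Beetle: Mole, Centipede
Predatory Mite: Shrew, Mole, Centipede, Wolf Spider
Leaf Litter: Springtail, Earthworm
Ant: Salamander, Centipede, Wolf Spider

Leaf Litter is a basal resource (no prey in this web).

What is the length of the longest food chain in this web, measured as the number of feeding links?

3 links

One longest chain: Leaf Litter → Springtail → Ant → Salamander.
It has 4 species and 3 links.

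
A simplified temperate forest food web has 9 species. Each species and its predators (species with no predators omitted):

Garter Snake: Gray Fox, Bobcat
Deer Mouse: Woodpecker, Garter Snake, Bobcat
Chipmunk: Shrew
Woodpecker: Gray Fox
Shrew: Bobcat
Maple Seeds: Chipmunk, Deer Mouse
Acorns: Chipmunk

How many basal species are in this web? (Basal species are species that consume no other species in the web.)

2

Basal species (no prey listed): Maple Seeds, Acorns.
Count: 2.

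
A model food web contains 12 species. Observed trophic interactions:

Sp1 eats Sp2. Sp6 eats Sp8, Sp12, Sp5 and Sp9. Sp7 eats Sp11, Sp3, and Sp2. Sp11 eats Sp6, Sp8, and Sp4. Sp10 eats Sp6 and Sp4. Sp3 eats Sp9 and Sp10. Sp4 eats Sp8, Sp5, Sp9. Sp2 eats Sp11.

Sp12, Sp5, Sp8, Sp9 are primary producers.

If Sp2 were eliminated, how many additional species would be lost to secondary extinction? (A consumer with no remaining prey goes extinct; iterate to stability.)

1

Remove Sp2.
Round 1: Sp1 (all prey gone) → extinct.
No further losses. Total secondary extinctions: 1.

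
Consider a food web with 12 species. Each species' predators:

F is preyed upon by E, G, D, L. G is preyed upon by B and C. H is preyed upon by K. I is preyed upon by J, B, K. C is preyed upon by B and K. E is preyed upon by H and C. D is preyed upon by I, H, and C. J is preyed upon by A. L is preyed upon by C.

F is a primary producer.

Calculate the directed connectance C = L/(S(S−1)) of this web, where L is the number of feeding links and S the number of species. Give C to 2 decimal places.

C = 0.14

The web has S = 12 species and L = 19 feeding links.
C = L / (S(S−1)) = 19 / 132 = 0.1439 ≈ 0.14.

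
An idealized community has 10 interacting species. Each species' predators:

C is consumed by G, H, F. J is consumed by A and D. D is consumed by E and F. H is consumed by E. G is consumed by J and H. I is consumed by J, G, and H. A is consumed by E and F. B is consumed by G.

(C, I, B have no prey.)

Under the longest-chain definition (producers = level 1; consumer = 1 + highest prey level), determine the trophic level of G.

C is a producer → level 1.
G eats C (level 1); other prey at levels: I 1, B 1 → level 2.

Trophic level 2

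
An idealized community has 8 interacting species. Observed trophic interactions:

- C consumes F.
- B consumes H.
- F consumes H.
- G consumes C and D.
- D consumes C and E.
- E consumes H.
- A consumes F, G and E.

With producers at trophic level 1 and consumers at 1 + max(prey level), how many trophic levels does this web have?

Producers (level 1): H.
H → F → C → D → G → A gives A level 6.
No species has a prey at level 6, so no species reaches level 7.

6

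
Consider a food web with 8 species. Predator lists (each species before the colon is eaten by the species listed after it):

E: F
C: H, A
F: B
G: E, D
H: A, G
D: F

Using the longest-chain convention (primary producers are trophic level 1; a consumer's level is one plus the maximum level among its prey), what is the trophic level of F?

Trophic level 5

C is a producer → level 1.
H eats C → level 2.
G eats H → level 3.
E eats G → level 4.
F eats E (level 4); other prey at levels: D 4 → level 5.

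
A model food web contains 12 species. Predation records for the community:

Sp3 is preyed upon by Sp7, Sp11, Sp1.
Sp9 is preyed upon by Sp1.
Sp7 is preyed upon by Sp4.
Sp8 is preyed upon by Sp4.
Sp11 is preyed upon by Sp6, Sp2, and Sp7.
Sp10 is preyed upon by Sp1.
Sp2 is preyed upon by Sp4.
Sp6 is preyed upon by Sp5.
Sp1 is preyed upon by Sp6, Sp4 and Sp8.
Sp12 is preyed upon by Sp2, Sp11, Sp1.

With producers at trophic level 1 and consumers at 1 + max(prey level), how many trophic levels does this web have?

4

Producers (level 1): Sp9, Sp12, Sp3, Sp10.
Sp12 → Sp11 → Sp6 → Sp5 gives Sp5 level 4.
No species has a prey at level 4, so no species reaches level 5.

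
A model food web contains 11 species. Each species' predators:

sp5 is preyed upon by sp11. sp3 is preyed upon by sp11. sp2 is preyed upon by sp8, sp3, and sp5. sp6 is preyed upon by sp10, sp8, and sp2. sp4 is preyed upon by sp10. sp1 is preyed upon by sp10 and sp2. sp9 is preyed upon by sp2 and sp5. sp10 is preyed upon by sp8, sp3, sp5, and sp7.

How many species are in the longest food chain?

One longest chain: sp9 → sp2 → sp3 → sp11.
It has 4 species and 3 links.

4 species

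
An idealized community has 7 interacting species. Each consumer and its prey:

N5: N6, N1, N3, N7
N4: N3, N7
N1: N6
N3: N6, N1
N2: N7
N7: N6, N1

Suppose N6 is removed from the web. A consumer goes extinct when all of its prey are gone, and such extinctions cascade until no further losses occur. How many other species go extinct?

6

Remove N6.
Round 1: N1 (all prey gone) → extinct.
Round 2: N3 (all prey gone), N7 (all prey gone) → extinct.
Round 3: N5 (all prey gone), N4 (all prey gone), N2 (all prey gone) → extinct.
No further losses. Total secondary extinctions: 6.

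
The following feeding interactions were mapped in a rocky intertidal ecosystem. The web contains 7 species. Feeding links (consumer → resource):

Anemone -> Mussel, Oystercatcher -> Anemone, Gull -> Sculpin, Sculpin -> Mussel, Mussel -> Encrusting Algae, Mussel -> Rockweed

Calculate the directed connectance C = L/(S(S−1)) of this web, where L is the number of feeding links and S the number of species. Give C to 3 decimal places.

The web has S = 7 species and L = 6 feeding links.
C = L / (S(S−1)) = 6 / 42 = 0.1429 ≈ 0.143.

C = 0.143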